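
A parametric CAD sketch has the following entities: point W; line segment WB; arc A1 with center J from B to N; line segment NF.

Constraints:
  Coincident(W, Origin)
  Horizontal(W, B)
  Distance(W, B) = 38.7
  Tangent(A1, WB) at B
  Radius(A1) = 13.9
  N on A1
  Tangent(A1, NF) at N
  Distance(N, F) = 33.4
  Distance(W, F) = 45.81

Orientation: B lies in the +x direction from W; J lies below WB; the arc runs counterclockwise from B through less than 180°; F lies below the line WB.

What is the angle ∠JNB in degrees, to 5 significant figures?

52.396°

W is at the origin; WB is horizontal with |WB| = 38.7 and B on the +x side, so B = (38.700, 0.0000). The tangent condition forces JB to be normal to WB, so J = B + (0, -13.9) = (38.700, -13.900). Since JN ⟂ NF (tangency), |JF| = √(13.9² + 33.4²) = 36.177 regardless of where N sits on A1. So F lies on both circle(W, 45.81) and circle(J, 36.177); the below-WB intersection is F = (16.733, -42.644). N is the foot of the tangent from F: N = (25.261, -10.351).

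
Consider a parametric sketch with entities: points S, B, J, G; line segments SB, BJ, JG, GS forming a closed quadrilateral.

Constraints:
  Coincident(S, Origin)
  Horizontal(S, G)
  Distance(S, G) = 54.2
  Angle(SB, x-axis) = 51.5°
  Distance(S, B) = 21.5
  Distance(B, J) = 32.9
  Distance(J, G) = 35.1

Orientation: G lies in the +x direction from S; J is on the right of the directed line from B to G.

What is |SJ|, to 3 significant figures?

26.8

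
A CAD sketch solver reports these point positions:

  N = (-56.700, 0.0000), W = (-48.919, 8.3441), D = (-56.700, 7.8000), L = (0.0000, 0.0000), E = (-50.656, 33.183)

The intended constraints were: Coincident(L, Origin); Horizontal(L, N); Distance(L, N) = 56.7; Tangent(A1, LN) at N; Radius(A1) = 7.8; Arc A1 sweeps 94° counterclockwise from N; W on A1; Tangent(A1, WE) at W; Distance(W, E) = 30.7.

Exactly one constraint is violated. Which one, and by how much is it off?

Distance(W, E) = 30.7 — off by 5.80.

L = (0.00, 0.00) ✓; L.y = 0.00, N.y = 0.00 ✓; |LN| = 56.70 ✓; ∠(DN, NL) = 90.00° ✓; |DN| = 7.800 ✓; bearing(D→W) − bearing(D→N) = 94.00° ✓; |DW| = 7.800 ✓; ∠(DW, WE) = 90.00° ✓; |WE| = 24.90 ✗.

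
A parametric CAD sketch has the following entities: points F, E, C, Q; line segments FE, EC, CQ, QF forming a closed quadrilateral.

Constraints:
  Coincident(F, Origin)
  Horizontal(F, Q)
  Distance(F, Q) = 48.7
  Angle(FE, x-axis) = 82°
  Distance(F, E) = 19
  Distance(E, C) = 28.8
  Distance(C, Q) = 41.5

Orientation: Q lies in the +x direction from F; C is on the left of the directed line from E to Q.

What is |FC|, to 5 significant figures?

43.891

Checks: F = (0.00, 0.00) ✓; |EC| = 28.80 ✓; |CQ| = 41.50 ✓.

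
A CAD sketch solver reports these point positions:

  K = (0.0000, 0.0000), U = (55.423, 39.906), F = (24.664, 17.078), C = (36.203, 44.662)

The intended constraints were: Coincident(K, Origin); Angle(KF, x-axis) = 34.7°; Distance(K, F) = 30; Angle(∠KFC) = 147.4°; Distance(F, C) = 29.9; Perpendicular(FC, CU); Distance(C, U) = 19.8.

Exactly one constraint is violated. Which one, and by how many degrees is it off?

Perpendicular(FC, CU) — off by 8.80°.

K = (0.00, 0.00) ✓; KF at 34.70° ✓; |KF| = 30.00 ✓; ∠KFC = 147.4° ✓; |FC| = 29.90 ✓; ∠(FC, CU) = 81.20° ✗; |CU| = 19.80 ✓.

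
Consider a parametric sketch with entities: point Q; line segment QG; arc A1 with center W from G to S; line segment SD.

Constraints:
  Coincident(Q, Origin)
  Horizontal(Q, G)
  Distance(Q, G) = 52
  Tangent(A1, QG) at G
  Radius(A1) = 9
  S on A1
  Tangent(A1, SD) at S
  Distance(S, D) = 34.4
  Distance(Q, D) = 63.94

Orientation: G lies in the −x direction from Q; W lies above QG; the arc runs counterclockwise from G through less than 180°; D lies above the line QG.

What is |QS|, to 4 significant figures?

44.15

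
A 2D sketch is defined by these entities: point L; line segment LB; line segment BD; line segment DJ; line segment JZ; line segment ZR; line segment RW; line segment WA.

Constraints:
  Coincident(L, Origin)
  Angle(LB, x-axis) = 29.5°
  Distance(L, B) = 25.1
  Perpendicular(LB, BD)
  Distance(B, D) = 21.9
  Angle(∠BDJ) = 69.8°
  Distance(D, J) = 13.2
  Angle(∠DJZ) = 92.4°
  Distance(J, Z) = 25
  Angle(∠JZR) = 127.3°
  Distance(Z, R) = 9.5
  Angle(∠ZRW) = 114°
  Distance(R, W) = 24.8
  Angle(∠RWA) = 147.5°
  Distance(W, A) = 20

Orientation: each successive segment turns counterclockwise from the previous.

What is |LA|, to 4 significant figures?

57.47

L is at the origin; LB runs at 29.5° with length 25.1, so B = (21.85, 12.36). The perpendicularity gives BD at right angles to LB, so BD runs at 119.5°; with |BD| = 21.9, D = (11.06, 31.42). ∠BDJ = 69.8° gives DJ at -130.3° from the x-axis; with |DJ| = 13.2, J = (2.524, 21.35). ∠DJZ = 92.4° gives JZ at -42.70° from the x-axis; with |JZ| = 25.0, Z = (20.90, 4.399). ∠JZR = 127.3° gives ZR at 10.00° from the x-axis; with |ZR| = 9.5, R = (30.25, 6.049). ∠ZRW = 114.0° gives RW at 76.00° from the x-axis; with |RW| = 24.8, W = (36.25, 30.11). ∠RWA = 147.5° gives WA at 108.5° from the x-axis; with |WA| = 20.0, A = (29.91, 49.08). Then |LA| = |A − L| = 57.47.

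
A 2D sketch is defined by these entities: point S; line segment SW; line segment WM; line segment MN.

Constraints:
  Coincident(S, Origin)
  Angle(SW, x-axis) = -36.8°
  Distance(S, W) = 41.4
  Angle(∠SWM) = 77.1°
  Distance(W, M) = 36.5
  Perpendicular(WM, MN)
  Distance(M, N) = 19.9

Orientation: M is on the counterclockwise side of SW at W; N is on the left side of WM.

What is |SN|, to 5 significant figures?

34.079

∠SWM = 77.1°, so WM runs at -36.8° + (180° − 77.1°) = 66.100° from the x-axis; with |WM| = 36.5, M = W + 36.5·(cos 66.100°, sin 66.100°) = (47.938, 8.5707). The perpendicularity gives MN at right angles to WM; with |MN| = 19.9 on the left of WM, N = M + 19.9·(-0.91425, 0.40514) = (29.744, 16.633). Then |SN| = |N − S| = 34.079.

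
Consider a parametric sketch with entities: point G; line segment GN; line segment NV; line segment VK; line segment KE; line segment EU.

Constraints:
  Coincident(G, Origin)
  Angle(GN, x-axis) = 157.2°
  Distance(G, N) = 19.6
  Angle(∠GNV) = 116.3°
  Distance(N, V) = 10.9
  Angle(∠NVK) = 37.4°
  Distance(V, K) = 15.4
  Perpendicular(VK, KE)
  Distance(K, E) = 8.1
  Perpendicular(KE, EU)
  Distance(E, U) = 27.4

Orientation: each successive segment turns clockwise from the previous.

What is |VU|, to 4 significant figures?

14.48

G is at the origin; GN runs at 157.2° with length 19.6, so N = (-18.07, 7.595). ∠GNV = 116.3° gives NV at 93.50° from the x-axis; with |NV| = 10.9, V = (-18.73, 18.47). ∠NVK = 37.4° gives VK at -49.10° from the x-axis; with |VK| = 15.4, K = (-8.651, 6.835). VK is perpendicular to KE, so KE runs at -139.1°; with |KE| = 8.1, E = (-14.77, 1.531). KE is perpendicular to EU, so EU runs at 130.9°; with |EU| = 27.4, U = (-32.71, 22.24). Then |VU| = |U − V| = 14.48.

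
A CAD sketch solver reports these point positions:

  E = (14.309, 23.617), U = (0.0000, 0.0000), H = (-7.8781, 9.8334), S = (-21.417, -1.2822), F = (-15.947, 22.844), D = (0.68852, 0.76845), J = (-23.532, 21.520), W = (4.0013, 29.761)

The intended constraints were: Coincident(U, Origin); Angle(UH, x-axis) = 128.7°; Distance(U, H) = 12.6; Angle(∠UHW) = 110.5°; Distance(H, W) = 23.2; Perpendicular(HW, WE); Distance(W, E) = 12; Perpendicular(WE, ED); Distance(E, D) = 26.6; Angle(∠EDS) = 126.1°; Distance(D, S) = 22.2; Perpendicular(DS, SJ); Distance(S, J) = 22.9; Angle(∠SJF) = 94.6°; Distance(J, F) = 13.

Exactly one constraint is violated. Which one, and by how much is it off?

Distance(J, F) = 13 — off by 5.30.

U = (0.00, 0.00) ✓; UH at 128.7° ✓; |UH| = 12.60 ✓; ∠UHW = 110.5° ✓; |HW| = 23.20 ✓; ∠(HW, WE) = 90.00° ✓; |WE| = 12.00 ✓; ∠(WE, ED) = 90.00° ✓; |ED| = 26.60 ✓; ∠EDS = 126.1° ✓; |DS| = 22.20 ✓; ∠(DS, SJ) = 90.00° ✓; |SJ| = 22.90 ✓; ∠SJF = 94.60° ✓; |JF| = 7.700 ✗.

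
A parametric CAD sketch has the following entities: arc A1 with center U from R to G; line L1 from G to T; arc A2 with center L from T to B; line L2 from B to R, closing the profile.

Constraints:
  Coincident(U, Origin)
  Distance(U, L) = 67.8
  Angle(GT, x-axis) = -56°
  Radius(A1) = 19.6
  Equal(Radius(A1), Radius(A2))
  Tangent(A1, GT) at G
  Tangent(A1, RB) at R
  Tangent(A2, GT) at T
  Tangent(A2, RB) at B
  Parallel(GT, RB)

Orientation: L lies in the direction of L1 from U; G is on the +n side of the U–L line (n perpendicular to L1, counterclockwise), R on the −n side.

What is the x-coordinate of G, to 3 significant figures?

16.2

The slot axis is L1's direction at -56.0°, so u = (cos -56.0°, sin -56.0°) = (0.559, -0.829) and n = (−sin -56.0°, cos -56.0°) = (0.829, 0.559). U is at the origin and L lies 67.8 along u from U, so L = 67.8·u = (37.9, -56.2). Tangency of A1 to both parallel lines with radius 19.6 puts G and R at U ± 19.6·n: G = (16.2, 11.0), R = (-16.2, -11.0). So G.x = 16.2.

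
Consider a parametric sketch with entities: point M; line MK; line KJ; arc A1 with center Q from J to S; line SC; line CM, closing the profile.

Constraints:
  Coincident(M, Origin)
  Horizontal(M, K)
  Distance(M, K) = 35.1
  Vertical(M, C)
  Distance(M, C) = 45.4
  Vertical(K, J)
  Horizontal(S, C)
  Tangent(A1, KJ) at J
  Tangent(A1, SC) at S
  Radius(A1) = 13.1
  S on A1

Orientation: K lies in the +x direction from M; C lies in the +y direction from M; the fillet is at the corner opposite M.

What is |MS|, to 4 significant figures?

50.45

M is at the origin; M and K share the same y with |MK| = 35.1 and K on the +x side, so K = (35.10, 0.000). MC is vertical with |MC| = 45.4 and C on the +y side, so C = (0.000, 45.40). The virtual corner opposite M is at (35.10, 45.40). A1 meets KJ tangentially, so QJ is at right angles to KJ and the tangent condition forces QS to be normal to SC, with radius 13.1, so the center Q sits 13.1 in from both sides at Q = (22.00, 32.30). That places the tangent points at J = (35.10, 32.30) on KJ and S = (22.00, 45.40) on SC. Then |MS| = |S − M| = 50.45.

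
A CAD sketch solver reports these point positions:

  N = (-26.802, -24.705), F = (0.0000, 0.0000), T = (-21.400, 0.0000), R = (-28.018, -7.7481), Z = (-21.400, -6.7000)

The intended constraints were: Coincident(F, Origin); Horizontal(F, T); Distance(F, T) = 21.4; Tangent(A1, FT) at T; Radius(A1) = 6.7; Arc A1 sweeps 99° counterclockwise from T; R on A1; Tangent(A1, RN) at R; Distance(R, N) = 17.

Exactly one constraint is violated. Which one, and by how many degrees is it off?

Tangent(A1, RN) at R — off by 4.90°.

F = (0.00, 0.00) ✓; F.y = 0.00, T.y = 0.00 ✓; |FT| = 21.40 ✓; ∠(ZT, TF) = 90.00° ✓; |ZT| = 6.700 ✓; bearing(Z→R) − bearing(Z→T) = 99.00° ✓; |ZR| = 6.700 ✓; ∠(ZR, RN) = 94.90° ✗; |RN| = 17.00 ✓.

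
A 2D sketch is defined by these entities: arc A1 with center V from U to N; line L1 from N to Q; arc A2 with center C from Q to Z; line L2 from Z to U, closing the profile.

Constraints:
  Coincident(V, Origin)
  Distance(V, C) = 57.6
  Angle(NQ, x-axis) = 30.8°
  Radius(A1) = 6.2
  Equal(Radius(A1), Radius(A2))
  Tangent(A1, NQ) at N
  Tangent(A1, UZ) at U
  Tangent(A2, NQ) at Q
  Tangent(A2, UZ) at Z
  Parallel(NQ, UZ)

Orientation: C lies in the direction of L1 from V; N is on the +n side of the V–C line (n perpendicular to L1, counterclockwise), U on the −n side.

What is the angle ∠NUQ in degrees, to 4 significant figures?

77.85°

The slot axis is L1's direction at 30.8°, so u = (cos 30.8°, sin 30.8°) = (0.8590, 0.5120) and n = (−sin 30.8°, cos 30.8°) = (-0.5120, 0.8590). V is at the origin and C lies 57.6 along u from V, so C = 57.6·u = (49.48, 29.49). Tangency of A1 to both parallel lines with radius 6.2 puts N and U at V ± 6.2·n: N = (-3.175, 5.326), U = (3.175, -5.326). Equal radii place Q and Z the same way about C: Q = C + 6.2·n = (46.30, 34.82), Z = C − 6.2·n = (52.65, 24.17). Then cos ∠NUQ = UN·UQ / (|UN||UQ|), giving 77.85°.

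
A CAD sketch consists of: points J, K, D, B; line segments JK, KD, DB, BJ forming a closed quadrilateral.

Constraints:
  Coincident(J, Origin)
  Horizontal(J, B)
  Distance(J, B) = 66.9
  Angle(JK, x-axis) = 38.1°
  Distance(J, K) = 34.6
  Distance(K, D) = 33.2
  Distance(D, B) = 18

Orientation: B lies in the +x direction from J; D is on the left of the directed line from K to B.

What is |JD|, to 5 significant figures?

62.363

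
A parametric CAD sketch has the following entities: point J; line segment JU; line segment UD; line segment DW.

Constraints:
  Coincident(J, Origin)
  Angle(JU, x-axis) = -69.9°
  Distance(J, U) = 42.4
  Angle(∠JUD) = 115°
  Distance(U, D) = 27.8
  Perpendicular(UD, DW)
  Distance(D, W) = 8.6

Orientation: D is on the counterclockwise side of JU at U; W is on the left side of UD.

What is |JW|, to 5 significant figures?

54.589

J is at the origin; JU runs at -69.9° with length 42.4, so U = 42.4·(cos -69.9°, sin -69.9°) = (14.571, -39.818). ∠JUD = 115.0°, so UD runs at -69.9° + (180° − 115.0°) = -4.9000° from the x-axis; with |UD| = 27.8, D = U + 27.8·(cos -4.9000°, sin -4.9000°) = (42.270, -42.192). UD ⟂ DW; with |DW| = 8.6 on the left of UD, W = D + 8.6·(0.085417, 0.99635) = (43.004, -33.624). Then |JW| = |W − J| = 54.589.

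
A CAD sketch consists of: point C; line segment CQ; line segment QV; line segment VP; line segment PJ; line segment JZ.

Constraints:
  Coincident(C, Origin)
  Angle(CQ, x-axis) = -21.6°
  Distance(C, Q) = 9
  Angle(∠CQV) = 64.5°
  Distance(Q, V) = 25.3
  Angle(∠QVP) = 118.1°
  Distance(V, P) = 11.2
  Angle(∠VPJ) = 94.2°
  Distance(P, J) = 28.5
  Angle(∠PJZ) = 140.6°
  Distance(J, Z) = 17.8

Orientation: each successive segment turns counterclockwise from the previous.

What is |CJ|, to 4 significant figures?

17.19

∠QVP = 118.1° gives VP at 155.8° from the x-axis; with |VP| = 11.2, P = (-3.569, 26.52). ∠VPJ = 94.2° gives PJ at -118.4° from the x-axis; with |PJ| = 28.5, J = (-17.12, 1.449). Then |CJ| = |J − C| = 17.19.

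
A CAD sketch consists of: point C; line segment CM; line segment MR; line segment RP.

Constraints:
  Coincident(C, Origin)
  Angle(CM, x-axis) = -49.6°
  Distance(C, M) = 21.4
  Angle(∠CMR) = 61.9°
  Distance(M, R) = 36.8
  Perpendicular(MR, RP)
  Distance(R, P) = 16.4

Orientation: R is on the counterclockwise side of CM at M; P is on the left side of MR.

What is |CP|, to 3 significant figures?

26.8

∠CMR = 61.9°, so MR runs at -49.6° + (180° − 61.9°) = 68.5° from the x-axis; with |MR| = 36.8, R = M + 36.8·(cos 68.5°, sin 68.5°) = (27.4, 17.9). MR is perpendicular to RP; with |RP| = 16.4 on the left of MR, P = R + 16.4·(-0.930, 0.367) = (12.1, 24.0). Then |CP| = |P − C| = 26.8.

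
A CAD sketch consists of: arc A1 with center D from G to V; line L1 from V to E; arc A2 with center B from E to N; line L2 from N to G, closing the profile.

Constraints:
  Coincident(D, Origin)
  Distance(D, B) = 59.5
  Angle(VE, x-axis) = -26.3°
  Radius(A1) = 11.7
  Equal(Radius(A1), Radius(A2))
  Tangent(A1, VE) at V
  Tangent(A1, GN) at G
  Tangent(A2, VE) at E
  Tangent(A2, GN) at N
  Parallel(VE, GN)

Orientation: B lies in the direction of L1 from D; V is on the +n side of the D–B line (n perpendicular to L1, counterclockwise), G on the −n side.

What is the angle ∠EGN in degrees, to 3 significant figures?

21.5°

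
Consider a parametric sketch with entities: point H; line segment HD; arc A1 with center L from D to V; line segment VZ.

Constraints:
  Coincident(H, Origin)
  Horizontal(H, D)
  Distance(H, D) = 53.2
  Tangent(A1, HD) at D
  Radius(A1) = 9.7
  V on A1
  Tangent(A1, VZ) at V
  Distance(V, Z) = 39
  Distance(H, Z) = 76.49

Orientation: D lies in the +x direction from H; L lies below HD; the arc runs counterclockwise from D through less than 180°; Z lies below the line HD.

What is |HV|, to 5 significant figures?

46.089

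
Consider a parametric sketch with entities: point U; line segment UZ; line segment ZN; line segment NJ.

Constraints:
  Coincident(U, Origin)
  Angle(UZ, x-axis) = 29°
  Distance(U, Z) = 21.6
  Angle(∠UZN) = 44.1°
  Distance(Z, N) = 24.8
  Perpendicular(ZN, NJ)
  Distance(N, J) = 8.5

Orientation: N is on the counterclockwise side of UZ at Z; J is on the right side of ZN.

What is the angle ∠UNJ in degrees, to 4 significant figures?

148.3°

U is at the origin; UZ runs at 29.0° with length 21.6, so Z = 21.6·(cos 29.0°, sin 29.0°) = (18.89, 10.47). ∠UZN = 44.1°, so ZN runs at 29.0° + (180° − 44.1°) = 164.9° from the x-axis; with |ZN| = 24.8, N = Z + 24.8·(cos 164.9°, sin 164.9°) = (-5.052, 16.93). ZN is perpendicular to NJ; with |NJ| = 8.5 on the right of ZN, J = N + 8.5·(0.2605, 0.9655) = (-2.838, 25.14). Then cos ∠UNJ = NU·NJ / (|NU||NJ|), giving 148.3°.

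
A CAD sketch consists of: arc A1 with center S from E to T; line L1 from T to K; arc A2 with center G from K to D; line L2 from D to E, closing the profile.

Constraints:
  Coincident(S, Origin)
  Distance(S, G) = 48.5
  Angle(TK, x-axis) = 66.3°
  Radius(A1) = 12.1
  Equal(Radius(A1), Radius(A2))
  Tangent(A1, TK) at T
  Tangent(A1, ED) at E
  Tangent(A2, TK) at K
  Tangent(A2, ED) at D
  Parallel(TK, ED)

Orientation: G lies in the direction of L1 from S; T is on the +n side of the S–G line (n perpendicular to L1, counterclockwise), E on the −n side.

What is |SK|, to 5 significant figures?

49.987

Tangency of A1 to both parallel lines with radius 12.1 puts T and E at S ± 12.1·n: T = (-11.080, 4.8636), E = (11.080, -4.8636). Equal radii place K and D the same way about G: K = G + 12.1·n = (8.4149, 49.273), D = G − 12.1·n = (30.574, 39.546). Then |SK| = |K − S| = 49.987.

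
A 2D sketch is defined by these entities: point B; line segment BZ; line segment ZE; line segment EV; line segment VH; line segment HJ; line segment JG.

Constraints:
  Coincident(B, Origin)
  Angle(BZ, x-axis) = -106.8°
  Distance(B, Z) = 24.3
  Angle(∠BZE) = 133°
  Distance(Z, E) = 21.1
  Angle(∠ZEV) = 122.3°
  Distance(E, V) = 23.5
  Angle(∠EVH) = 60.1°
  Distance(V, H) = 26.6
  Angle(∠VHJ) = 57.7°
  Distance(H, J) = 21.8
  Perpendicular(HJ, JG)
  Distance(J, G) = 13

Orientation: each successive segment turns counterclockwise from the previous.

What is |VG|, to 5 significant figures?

12.145

∠VHJ = 57.7° gives HJ at -119.90° from the x-axis; with |HJ| = 21.8, J = (3.8015, -37.729). HJ is perpendicular to JG, so JG runs at -29.900°; with |JG| = 13.0, G = (15.071, -44.209). Then |VG| = |G − V| = 12.145.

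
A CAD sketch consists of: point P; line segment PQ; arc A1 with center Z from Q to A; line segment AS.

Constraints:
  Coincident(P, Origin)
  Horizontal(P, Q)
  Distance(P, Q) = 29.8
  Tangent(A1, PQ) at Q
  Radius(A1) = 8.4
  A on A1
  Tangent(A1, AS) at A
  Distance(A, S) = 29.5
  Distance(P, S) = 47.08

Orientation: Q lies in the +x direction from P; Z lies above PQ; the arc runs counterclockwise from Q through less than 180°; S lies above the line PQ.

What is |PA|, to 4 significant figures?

39.32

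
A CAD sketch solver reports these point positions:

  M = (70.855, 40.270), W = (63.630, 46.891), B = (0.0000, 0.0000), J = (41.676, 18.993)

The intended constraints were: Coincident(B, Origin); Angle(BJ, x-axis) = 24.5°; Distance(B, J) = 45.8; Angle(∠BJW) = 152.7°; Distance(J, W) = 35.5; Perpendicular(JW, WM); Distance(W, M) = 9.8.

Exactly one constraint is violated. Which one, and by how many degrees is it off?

Perpendicular(JW, WM) — off by 4.30°.

B = (0.00, 0.00) ✓; BJ at 24.50° ✓; |BJ| = 45.80 ✓; ∠BJW = 152.7° ✓; |JW| = 35.50 ✓; ∠(JW, WM) = 94.30° ✗; |WM| = 9.800 ✓.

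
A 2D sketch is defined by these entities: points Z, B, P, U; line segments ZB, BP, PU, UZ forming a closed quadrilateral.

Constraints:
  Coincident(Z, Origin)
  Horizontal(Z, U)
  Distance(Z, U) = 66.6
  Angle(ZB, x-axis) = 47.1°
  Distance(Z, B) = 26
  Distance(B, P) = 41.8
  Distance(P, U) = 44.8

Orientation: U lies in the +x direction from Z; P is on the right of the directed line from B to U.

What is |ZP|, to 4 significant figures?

34.87

Z is at the origin; Z and U share the same y with |ZU| = 66.6 and U in +x, so U = (66.6, 0). ZB runs at 47.1° with |ZB| = 26.0, so B = (17.70, 19.05). P is determined by |BP| = 41.8 and |PU| = 44.8 together: it lies at the intersection of circle(B, 41.8) and circle(U, 44.8). With |BU| = 52.48, the foot of the radical line on BU is 23.76 from B and the perpendicular offset is √(41.8² − 23.76²) = 34.39. Taking the right-of-BU solution: P = (27.36, -21.62).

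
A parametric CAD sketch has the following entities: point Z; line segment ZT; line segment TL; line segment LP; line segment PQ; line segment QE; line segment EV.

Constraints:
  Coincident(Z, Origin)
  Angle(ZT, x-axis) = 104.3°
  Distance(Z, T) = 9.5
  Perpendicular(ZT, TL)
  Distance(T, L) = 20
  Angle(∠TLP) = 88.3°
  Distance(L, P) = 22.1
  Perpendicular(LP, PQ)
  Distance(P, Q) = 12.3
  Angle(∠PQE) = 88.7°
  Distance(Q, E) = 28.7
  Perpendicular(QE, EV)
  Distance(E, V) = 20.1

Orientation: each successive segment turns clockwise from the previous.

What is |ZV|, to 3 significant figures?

32.5

Z is at the origin; ZT runs at 104.3° with length 9.5, so T = (-2.35, 9.21). ZT is perpendicular to TL, so TL runs at 14.3°; with |TL| = 20.0, L = (17.0, 14.1). ∠TLP = 88.3° gives LP at -77.4° from the x-axis; with |LP| = 22.1, P = (21.9, -7.42). LP is perpendicular to PQ, so PQ runs at -167°; with |PQ| = 12.3, Q = (9.85, -10.1). ∠PQE = 88.7° gives QE at 101° from the x-axis; with |QE| = 28.7, E = (4.23, 18.0). The perpendicularity gives EV at right angles to QE, so EV runs at 11.3°; with |EV| = 20.1, V = (23.9, 22.0). Then |ZV| = |V − Z| = 32.5.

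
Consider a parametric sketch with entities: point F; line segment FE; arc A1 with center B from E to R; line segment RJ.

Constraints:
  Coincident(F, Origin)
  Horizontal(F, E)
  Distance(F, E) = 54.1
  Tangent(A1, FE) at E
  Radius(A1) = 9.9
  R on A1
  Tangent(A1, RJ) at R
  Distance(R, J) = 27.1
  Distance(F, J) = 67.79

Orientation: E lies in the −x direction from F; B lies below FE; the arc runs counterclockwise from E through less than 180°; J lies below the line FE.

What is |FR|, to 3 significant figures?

64.8

F is at the origin; F and E share the same y with |FE| = 54.1 and E on the −x side, so E = (-54.1, 0.00). The tangent condition forces BE to be normal to FE, so B = E + (0, -9.9) = (-54.1, -9.90). Since BR ⟂ RJ (tangency), |BJ| = √(9.9² + 27.1²) = 28.9 regardless of where R sits on A1. So J lies on both circle(F, 67.79) and circle(B, 28.9); the below-FE intersection is J = (-55.7, -38.7). R is the foot of the tangent from J: R = (-63.6, -12.8).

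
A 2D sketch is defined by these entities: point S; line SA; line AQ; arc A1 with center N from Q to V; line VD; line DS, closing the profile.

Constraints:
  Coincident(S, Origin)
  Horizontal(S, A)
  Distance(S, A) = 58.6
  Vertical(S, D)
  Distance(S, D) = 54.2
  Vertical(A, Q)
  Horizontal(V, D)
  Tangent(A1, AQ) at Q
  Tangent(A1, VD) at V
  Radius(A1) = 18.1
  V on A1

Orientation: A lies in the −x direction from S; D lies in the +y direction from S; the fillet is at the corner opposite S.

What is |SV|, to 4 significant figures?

67.66

S is at the origin; S and A share the same y with |SA| = 58.6 and A on the −x side, so A = (-58.60, 0.000). SD is vertical with |SD| = 54.2 and D on the +y side, so D = (0.000, 54.20). The virtual corner opposite S is at (-58.60, 54.20). Since A1 is tangent to AQ there, NQ ⟂ AQ and tangency of A1 to VD means the radius NV is perpendicular to VD, with radius 18.1, so the center N sits 18.1 in from both sides at N = (-40.50, 36.10). That places the tangent points at Q = (-58.60, 36.10) on AQ and V = (-40.50, 54.20) on VD. Then |SV| = |V − S| = 67.66.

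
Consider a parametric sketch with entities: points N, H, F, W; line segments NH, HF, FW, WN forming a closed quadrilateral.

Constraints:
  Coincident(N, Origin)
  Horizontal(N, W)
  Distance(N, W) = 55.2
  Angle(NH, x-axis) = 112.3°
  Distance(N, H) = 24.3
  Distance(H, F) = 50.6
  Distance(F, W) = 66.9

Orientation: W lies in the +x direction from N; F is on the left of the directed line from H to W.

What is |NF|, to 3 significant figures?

64.8

N is at the origin; N and W share the same y with |NW| = 55.2 and W in +x, so W = (55.2, 0). NH runs at 112.3° with |NH| = 24.3, so H = (-9.22, 22.5). F is determined by |HF| = 50.6 and |FW| = 66.9 together: it lies at the intersection of circle(H, 50.6) and circle(W, 66.9). With |HW| = 68.2, the foot of the radical line on HW is 20.1 from H and the perpendicular offset is √(50.6² − 20.1²) = 46.4. Taking the left-of-HW solution: F = (25.0, 59.7).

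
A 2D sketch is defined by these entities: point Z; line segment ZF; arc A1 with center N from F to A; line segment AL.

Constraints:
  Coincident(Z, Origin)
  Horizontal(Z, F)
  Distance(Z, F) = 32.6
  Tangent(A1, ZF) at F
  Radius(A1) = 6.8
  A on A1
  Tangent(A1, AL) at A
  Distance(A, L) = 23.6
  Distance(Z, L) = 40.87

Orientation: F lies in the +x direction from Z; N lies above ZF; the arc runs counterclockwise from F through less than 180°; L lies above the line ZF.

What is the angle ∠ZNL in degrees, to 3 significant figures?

88.5°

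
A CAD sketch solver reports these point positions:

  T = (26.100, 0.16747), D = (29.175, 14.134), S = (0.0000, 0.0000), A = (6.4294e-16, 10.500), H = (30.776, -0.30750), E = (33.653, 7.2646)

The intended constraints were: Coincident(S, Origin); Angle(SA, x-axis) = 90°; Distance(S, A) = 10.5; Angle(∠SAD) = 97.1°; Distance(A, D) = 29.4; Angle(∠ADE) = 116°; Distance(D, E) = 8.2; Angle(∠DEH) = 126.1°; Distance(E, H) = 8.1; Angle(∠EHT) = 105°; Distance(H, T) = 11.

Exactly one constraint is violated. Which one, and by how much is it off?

Distance(H, T) = 11 — off by 6.30.

S = (0.00, 0.00) ✓; SA at 90.00° ✓; |SA| = 10.50 ✓; ∠SAD = 97.10° ✓; |AD| = 29.40 ✓; ∠ADE = 116.0° ✓; |DE| = 8.200 ✓; ∠DEH = 126.1° ✓; |EH| = 8.100 ✓; ∠EHT = 105.0° ✓; |HT| = 4.700 ✗.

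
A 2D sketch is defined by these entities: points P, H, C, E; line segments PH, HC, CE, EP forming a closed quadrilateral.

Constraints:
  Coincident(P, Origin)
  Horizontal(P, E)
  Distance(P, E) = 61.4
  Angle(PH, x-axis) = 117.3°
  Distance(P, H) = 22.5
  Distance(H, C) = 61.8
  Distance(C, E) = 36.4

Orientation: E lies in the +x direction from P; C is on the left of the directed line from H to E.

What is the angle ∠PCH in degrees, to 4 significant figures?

21.16°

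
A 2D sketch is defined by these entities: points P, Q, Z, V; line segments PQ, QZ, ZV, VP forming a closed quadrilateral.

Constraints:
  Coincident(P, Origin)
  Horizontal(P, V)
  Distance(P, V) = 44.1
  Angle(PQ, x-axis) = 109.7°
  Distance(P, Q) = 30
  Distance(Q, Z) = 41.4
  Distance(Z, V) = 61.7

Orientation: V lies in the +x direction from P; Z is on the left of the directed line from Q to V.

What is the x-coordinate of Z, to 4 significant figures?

19.90

Checks: |QZ| = 41.40 ✓; |ZV| = 61.70 ✓.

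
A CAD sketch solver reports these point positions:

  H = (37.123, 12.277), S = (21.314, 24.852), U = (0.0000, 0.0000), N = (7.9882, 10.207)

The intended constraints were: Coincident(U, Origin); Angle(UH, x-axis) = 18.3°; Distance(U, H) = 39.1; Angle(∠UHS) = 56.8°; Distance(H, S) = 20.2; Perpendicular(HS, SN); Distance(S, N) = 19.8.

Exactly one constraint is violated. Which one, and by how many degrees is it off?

Perpendicular(HS, SN) — off by 3.80°.

U = (0.00, 0.00) ✓; UH at 18.30° ✓; |UH| = 39.10 ✓; ∠UHS = 56.80° ✓; |HS| = 20.20 ✓; ∠(HS, SN) = 86.20° ✗; |SN| = 19.80 ✓.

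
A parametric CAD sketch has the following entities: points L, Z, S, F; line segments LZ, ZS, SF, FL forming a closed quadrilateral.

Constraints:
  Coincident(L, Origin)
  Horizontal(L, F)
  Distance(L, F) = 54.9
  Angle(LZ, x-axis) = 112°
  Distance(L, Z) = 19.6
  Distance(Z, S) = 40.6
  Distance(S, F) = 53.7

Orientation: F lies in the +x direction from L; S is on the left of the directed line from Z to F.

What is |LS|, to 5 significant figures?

50.084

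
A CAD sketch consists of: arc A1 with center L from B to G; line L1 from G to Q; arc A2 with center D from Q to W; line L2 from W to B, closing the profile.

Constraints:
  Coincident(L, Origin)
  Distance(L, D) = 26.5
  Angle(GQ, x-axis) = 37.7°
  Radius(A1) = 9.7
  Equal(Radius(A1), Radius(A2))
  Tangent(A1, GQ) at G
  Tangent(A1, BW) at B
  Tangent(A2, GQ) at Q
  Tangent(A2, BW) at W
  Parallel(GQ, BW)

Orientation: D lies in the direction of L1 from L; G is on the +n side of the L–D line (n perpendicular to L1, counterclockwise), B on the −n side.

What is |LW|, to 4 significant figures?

28.22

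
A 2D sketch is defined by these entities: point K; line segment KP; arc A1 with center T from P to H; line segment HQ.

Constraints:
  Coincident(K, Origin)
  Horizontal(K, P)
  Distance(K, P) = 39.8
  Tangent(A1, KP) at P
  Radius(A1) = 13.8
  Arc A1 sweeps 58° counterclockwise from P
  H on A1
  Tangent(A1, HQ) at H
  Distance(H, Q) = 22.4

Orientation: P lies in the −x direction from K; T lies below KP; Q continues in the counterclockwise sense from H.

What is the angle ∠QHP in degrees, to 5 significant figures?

151.00°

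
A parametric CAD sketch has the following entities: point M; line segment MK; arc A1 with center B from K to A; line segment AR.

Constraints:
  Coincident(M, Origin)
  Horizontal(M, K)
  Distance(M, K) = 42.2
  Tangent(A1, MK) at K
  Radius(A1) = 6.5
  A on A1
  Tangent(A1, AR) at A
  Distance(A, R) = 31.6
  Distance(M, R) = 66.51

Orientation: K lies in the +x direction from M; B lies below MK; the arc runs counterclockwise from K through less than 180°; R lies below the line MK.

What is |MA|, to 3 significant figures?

38.5

M is at the origin; MK is horizontal with |MK| = 42.2 and K on the +x side, so K = (42.2, 0.00). Since A1 is tangent to MK there, BK ⟂ MK, so B = K + (0, -6.5) = (42.2, -6.50). Since BA ⟂ AR (tangency), |BR| = √(6.5² + 31.6²) = 32.3 regardless of where A sits on A1. So R lies on both circle(M, 66.51) and circle(B, 32.3); the below-MK intersection is R = (56.2, -35.6). A is the foot of the tangent from R: A = (37.0, -10.4).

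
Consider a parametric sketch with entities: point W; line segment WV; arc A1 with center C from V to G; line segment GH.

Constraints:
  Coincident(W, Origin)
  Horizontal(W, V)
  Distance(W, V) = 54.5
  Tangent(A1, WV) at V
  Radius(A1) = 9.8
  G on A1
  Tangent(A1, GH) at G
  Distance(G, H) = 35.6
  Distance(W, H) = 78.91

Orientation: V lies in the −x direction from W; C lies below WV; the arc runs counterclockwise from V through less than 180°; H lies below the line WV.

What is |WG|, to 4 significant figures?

65.03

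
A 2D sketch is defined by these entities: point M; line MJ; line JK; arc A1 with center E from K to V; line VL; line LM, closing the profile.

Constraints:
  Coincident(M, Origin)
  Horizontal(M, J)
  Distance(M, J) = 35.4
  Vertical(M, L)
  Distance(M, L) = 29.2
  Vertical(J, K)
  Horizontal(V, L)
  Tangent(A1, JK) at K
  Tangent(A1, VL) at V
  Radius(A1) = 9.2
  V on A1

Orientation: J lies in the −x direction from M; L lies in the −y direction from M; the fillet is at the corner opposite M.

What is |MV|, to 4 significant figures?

39.23

M is at the origin; M and J share the same y with |MJ| = 35.4 and J on the −x side, so J = (-35.40, 0.000). M and L share the same x with |ML| = 29.2 and L on the −y side, so L = (0.000, -29.20). The virtual corner opposite M is at (-35.40, -29.20). Tangency of A1 to JK means the radius EK is perpendicular to JK and tangency of A1 to VL means the radius EV is perpendicular to VL, with radius 9.2, so the center E sits 9.2 in from both sides at E = (-26.20, -20.00). That places the tangent points at K = (-35.40, -20.00) on JK and V = (-26.20, -29.20) on VL. Then |MV| = |V − M| = 39.23.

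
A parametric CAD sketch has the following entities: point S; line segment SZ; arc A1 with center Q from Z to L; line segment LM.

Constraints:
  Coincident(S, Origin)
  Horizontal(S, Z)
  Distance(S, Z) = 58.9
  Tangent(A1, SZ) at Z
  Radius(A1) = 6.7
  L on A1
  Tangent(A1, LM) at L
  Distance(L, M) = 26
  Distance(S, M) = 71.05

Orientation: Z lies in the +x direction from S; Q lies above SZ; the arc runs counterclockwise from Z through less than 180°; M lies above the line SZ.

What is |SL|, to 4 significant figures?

65.98

S is at the origin; S and Z share the same y with |SZ| = 58.9 and Z on the +x side, so Z = (58.90, 0.000). The tangent condition forces QZ to be normal to SZ, so Q = Z + (0, 6.7) = (58.90, 6.700). Since QL ⟂ LM (tangency), |QM| = √(6.7² + 26.0²) = 26.85 regardless of where L sits on A1. So M lies on both circle(S, 71.05) and circle(Q, 26.85); the above-SZ intersection is M = (62.78, 33.27). L is the foot of the tangent from M: L = (65.56, 7.417).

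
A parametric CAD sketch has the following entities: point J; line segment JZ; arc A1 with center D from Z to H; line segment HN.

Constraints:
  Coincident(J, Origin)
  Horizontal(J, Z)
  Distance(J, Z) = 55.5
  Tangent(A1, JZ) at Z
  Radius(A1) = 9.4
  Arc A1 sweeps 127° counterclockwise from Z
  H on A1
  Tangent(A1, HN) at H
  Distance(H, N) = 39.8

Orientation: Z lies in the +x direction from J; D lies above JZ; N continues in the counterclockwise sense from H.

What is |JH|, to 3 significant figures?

64.8

J is at the origin; J and Z share the same y with |JZ| = 55.5 and Z on the +x side, so Z = (55.5, 0.00). Tangency of A1 to JZ means the radius DZ is perpendicular to JZ, so D = Z + (0, 9.4) = (55.5, 9.40). On A1, Z sits at bearing -90° from D; a 127° counterclockwise sweep puts H at bearing 37°, so H = D + 9.4·(cos 37°, sin 37°) = (63.0, 15.1). Then |JH| = |H − J| = 64.8.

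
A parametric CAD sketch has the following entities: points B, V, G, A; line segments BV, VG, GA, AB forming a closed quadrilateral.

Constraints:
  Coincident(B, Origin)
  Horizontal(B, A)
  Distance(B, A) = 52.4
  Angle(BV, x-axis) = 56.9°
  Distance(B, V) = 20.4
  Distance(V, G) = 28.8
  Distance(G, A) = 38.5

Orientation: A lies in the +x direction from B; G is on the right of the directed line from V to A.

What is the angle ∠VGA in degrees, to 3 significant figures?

81.8°

Checks: |VG| = 28.80 ✓; |GA| = 38.50 ✓.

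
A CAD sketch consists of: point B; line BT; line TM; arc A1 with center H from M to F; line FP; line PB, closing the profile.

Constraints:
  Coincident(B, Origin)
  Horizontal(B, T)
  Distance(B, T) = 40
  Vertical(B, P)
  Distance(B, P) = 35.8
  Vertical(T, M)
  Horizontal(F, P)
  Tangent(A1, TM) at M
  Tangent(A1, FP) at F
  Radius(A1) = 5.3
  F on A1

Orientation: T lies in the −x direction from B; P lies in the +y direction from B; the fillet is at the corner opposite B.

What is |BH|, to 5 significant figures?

46.199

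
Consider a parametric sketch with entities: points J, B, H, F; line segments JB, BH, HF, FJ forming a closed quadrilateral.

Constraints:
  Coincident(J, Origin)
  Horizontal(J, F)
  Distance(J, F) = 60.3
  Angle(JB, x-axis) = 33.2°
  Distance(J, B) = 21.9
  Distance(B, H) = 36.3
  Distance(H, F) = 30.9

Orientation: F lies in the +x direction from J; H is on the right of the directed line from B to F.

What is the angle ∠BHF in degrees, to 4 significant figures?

80.59°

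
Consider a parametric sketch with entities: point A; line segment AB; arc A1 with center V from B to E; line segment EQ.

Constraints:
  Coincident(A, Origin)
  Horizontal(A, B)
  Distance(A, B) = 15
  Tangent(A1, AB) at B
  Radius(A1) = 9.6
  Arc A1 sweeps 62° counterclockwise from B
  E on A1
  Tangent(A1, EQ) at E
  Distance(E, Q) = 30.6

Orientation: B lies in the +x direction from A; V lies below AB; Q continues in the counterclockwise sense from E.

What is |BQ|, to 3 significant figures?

39.4

A is at the origin; A and B share the same y with |AB| = 15.0 and B on the +x side, so B = (15.0, 0.00). Since A1 is tangent to AB there, VB ⟂ AB, so V = B + (0, -9.6) = (15.0, -9.60). On A1, B sits at bearing 90° from V; a 62° counterclockwise sweep puts E at bearing 152°, so E = V + 9.6·(cos 152°, sin 152°) = (6.52, -5.09). The tangent condition forces VE to be normal to EQ, so EQ runs along (−sin 152°, cos 152°); with |EQ| = 30.6, Q = (-7.84, -32.1). Then |BQ| = |Q − B| = 39.4.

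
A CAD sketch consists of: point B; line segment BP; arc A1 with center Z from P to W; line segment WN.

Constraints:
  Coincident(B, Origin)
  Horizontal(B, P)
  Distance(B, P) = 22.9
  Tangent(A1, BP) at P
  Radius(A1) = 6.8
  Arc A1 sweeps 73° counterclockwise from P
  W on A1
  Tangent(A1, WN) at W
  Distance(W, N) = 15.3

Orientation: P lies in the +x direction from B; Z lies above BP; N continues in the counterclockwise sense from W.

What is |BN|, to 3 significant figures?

39.1

B is at the origin; BP is horizontal with |BP| = 22.9 and P on the +x side, so P = (22.9, 0.00). Since A1 is tangent to BP there, ZP ⟂ BP, so Z = P + (0, 6.8) = (22.9, 6.80). On A1, P sits at bearing -90° from Z; a 73° counterclockwise sweep puts W at bearing -17°, so W = Z + 6.8·(cos -17°, sin -17°) = (29.4, 4.81). Since A1 is tangent to WN there, ZW ⟂ WN, so WN runs along (−sin -17°, cos -17°); with |WN| = 15.3, N = (33.9, 19.4). Then |BN| = |N − B| = 39.1.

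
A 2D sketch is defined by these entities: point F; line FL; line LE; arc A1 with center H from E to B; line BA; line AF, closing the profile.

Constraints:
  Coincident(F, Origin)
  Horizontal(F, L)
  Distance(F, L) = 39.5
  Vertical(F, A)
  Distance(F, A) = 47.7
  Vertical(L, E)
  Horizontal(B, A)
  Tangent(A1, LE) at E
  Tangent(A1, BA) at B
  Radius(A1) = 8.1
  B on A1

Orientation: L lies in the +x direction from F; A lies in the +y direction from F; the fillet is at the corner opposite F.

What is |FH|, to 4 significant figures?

50.54

F is at the origin; FL is horizontal with |FL| = 39.5 and L on the +x side, so L = (39.50, 0.000). FA is vertical with |FA| = 47.7 and A on the +y side, so A = (0.000, 47.70). The virtual corner opposite F is at (39.50, 47.70). The tangent condition forces HE to be normal to LE and tangency of A1 to BA means the radius HB is perpendicular to BA, with radius 8.1, so the center H sits 8.1 in from both sides at H = (31.40, 39.60). Then |FH| = |H − F| = 50.54.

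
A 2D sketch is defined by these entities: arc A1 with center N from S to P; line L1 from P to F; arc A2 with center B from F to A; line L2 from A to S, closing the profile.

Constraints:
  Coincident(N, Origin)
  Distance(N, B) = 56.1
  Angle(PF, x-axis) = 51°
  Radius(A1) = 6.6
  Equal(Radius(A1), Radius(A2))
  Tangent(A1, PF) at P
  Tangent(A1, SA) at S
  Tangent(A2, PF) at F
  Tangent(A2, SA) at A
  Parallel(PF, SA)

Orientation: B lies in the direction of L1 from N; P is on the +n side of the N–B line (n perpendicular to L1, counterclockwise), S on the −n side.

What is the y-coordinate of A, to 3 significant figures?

39.4

The slot axis is L1's direction at 51.0°, so u = (cos 51.0°, sin 51.0°) = (0.629, 0.777) and n = (−sin 51.0°, cos 51.0°) = (-0.777, 0.629). N is at the origin and B lies 56.1 along u from N, so B = 56.1·u = (35.3, 43.6). Tangency of A1 to both parallel lines with radius 6.6 puts P and S at N ± 6.6·n: P = (-5.13, 4.15), S = (5.13, -4.15). Equal radii place F and A the same way about B: F = B + 6.6·n = (30.2, 47.8), A = B − 6.6·n = (40.4, 39.4). So A.y = 39.4.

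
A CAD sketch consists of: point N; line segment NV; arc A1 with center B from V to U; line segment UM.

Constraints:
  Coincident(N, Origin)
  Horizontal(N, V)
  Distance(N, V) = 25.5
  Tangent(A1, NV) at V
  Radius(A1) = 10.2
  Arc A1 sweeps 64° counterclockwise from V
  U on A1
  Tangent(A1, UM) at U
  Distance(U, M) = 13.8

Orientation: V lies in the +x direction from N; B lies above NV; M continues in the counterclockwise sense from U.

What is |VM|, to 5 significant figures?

23.671

On A1, V sits at bearing -90° from B; a 64° counterclockwise sweep puts U at bearing -26°, so U = B + 10.2·(cos -26°, sin -26°) = (34.668, 5.7286). Since A1 is tangent to UM there, BU ⟂ UM, so UM runs along (−sin -26°, cos -26°); with |UM| = 13.8, M = (40.717, 18.132). Then |VM| = |M − V| = 23.671.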